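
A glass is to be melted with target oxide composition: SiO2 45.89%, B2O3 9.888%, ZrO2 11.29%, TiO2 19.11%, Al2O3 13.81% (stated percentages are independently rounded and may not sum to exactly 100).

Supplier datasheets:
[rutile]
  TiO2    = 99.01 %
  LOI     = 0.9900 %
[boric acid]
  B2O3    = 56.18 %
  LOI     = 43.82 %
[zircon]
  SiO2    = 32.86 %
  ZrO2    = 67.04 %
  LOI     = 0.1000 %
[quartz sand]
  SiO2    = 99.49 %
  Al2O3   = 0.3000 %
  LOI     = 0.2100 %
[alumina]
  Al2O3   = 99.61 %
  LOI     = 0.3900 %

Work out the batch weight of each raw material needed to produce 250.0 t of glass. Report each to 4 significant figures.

In-progress results appear rounded off to 4 significant figures between the steps. The working math holds full float precision at all times. Every reported result carries a single rounding; the derived quantities (the yield, totals, the five compositions, glass mass, LOI) are computed in full precision from the batch weights at 250.0 t of glass, exactly as printed in the problem or answer text.
Oxide-by-oxide targets in 250.0 t glass:
  SiO2: 45.89% × 250.0 = 114.7 t
  B2O3: 9.888% × 250.0 = 24.72 t
  ZrO2: 11.29% × 250.0 = 28.22 t
  TiO2: 19.11% × 250.0 = 47.78 t
  Al2O3: 13.81% × 250.0 = 34.52 t
Verifying the oxide balance applying the batch weights above, for the quoted basis mass (target by target, the sums agree modulo rounding of the values):
  SiO2: 42.10·0.3286 + 101.4·0.9949 = 114.7 t (target 114.7 t)
  B2O3: 44.00·0.5618 = 24.72 t (target 24.72 t)
  ZrO2: 42.10·0.6704 = 28.22 t (target 28.22 t)
  TiO2: 48.25·0.9901 = 47.77 t (target 47.78 t)
  Al2O3: 101.4·0.003000 + 34.35·0.9961 = 34.52 t (target 34.52 t)
Auditing the glass mass value: whole batch net of LOI = 250.0 t (targets for the oxides total 250.0 t; with the basis standing at 250.0 t — rounding explains the deltas).
Batch total: Σ batch = 270.1 t; the LOI term Σ batch·LOI equals 20.15 t; the yield ratio, glass ÷ batch: 92.54%.

Batch per 250.0 t glass:
  rutile: 48.25 t
  boric acid: 44.00 t
  zircon: 42.10 t
  quartz sand: 101.4 t
  alumina: 34.35 t
Total batch = 270.1 t; LOI loss = 20.15 t; yield = 92.54%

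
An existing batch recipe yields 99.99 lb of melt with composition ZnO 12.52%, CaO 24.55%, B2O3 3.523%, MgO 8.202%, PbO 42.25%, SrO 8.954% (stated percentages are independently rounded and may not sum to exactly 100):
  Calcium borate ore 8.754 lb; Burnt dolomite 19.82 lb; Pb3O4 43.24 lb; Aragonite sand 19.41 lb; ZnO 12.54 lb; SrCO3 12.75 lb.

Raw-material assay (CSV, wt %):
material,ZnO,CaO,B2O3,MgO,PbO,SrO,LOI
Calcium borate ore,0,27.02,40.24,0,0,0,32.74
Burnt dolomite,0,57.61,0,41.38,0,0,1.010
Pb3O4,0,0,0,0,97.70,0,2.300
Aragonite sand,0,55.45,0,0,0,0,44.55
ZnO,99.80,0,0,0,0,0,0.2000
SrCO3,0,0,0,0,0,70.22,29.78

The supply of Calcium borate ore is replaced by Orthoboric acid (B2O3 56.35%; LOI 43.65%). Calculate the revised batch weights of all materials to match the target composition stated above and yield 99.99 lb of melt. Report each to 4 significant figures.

Revised batch per 99.99 lb melt:
  Orthoboric acid: 6.251 lb
  Burnt dolomite: 19.82 lb
  Pb3O4: 43.24 lb
  Aragonite sand: 23.68 lb
  ZnO: 12.54 lb
  SrCO3: 12.75 lb
Total batch = 118.3 lb; LOI loss = 18.29 lb

Each numeric step runs at full float precision end to end — mid-chain values appear rounded to 4 significant figures between the steps; each reported value is rounded exactly once; all derived quantities are re-derived using the weight values on 99.99 lb of glass in full precision (glass mass, the six compositions, yield, the totals, LOI) precisely as stated by either problem or answer.
Target oxide masses per 99.99 lb melt:
  ZnO: 12.52% × 99.99 = 12.52 lb
  CaO: 24.55% × 99.99 = 24.55 lb
  B2O3: 3.523% × 99.99 = 3.523 lb
  MgO: 8.202% × 99.99 = 8.201 lb
  PbO: 42.25% × 99.99 = 42.25 lb
  SrO: 8.954% × 99.99 = 8.953 lb
Balance tally, oxide-wise, with the batch weights as given, for the quoted basis mass (sum by sum, the targets are met once rounding is allowed for):
  ZnO: 12.54·0.9980 = 12.51 lb (target 12.52 lb)
  CaO: 19.82·0.5761 + 23.68·0.5545 = 24.55 lb (target 24.55 lb)
  B2O3: 6.251·0.5635 = 3.522 lb (target 3.523 lb)
  MgO: 19.82·0.4138 = 8.202 lb (target 8.201 lb)
  PbO: 43.24·0.9770 = 42.25 lb (target 42.25 lb)
  SrO: 12.75·0.7022 = 8.953 lb (target 8.953 lb)
Glass-mass sanity pass: batch total minus LOI = 99.99 lb (summing oxide targets gives 99.99 lb; the stated basis being 99.99 lb — any gap is answer rounding).
Whole-batch sum: Σ batch = 118.3 lb; LOI loss = Σ batch·LOI = 18.29 lb; as yield: glass ÷ batch → 84.53%.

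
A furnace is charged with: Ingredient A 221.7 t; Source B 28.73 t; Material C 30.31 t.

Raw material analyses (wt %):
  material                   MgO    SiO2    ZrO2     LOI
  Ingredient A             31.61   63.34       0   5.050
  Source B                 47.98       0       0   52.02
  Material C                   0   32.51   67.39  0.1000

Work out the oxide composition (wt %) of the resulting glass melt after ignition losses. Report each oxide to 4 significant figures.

Each numeric step keeps full float precision at all times. Intermediates are displayed with 4-significant-digit rounding between the steps; each reported number is rounded a single time. All derived quantities are recomputed using the weight values for 254.6 t of glass in full precision (ignition loss, net glass mass, the totals, yield, the three compositions) as they appear in either problem or answer.
What the batch supplies per oxide:
  MgO: 221.7·0.3161 + 28.73·0.4798 = 83.86 t
  SiO2: 221.7·0.6334 + 30.31·0.3251 = 150.3 t
  ZrO2: 30.31·0.6739 = 20.43 t
LOI: 221.7·0.05050 + 28.73·0.5202 + 30.31·0.001000 = 26.17 t
batch − LOI leaves glass = 280.7 − 26.17 = 254.6 t (matching Σ of the oxides)
oxide / glass × 100 gives the wt %

Glass mass = 254.6 t (batch 280.7 − LOI 26.17).
Composition: MgO 32.94%, SiO2 59.03%, ZrO2 8.024%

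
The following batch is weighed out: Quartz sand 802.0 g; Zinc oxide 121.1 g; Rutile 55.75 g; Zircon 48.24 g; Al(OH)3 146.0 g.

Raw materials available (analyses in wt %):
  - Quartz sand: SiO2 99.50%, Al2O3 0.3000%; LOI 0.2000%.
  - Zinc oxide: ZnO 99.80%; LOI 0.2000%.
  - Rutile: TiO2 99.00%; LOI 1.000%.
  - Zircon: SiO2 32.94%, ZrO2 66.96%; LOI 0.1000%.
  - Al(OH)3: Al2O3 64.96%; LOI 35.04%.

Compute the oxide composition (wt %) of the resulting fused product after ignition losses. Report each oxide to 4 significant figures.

Glass mass = 1119 g (batch 1173 − LOI 53.61).
Composition: ZnO 10.80%, SiO2 72.70%, TiO2 4.930%, ZrO2 2.885%, Al2O3 8.687%

Full float precision is kept from first step to last. In-progress results are shown, rounded to 4 significant figures, when written out; every reported figure carries a single rounding; derived quantities (ignition loss, net glass mass, the totals, the five compositions, the yield) are carried at full float precision from the weighed amounts at 1119 g of glass as they appear in either problem or answer.
Delivered oxide masses:
  ZnO: 121.1·0.9980 = 120.9 g
  SiO2: 802.0·0.9950 + 48.24·0.3294 = 813.9 g
  TiO2: 55.75·0.9900 = 55.19 g
  ZrO2: 48.24·0.6696 = 32.30 g
  Al2O3: 802.0·0.003000 + 146.0·0.6496 = 97.25 g
LOI: 802.0·0.002000 + 121.1·0.002000 + 55.75·0.01000 + 48.24·0.001000 + 146.0·0.3504 = 53.61 g
Resulting glass, batch − LOI: 1173 − 53.61 = 1119 g (consistent with Σ oxide mass)
percent share: oxide ÷ glass, ×100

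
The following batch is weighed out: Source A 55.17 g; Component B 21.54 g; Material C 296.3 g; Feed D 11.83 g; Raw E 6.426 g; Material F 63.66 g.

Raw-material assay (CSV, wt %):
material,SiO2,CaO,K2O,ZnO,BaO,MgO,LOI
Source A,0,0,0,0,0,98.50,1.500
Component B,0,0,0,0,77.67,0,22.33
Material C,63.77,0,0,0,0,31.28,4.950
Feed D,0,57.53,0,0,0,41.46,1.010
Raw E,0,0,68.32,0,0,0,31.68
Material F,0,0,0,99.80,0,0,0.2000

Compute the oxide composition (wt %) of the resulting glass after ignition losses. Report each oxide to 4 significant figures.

All internal work holds full precision at each step. Mid-chain values are displayed rounded off to 4 significant figures within the worked lines. Every reported result is rounded only once; the derived quantities are carried starting from the weights at 432.3 g of glass at exact precision (the six compositions, net glass mass, LOI, yield, the totals), precisely as stated by problem or answer.
Per-oxide mass from batch:
  SiO2: 296.3·0.6377 = 189.0 g
  CaO: 11.83·0.5753 = 6.806 g
  K2O: 6.426·0.6832 = 4.390 g
  ZnO: 63.66·0.9980 = 63.53 g
  BaO: 21.54·0.7767 = 16.73 g
  MgO: 55.17·0.9850 + 296.3·0.3128 + 11.83·0.4146 = 151.9 g
LOI: 55.17·0.01500 + 21.54·0.2233 + 296.3·0.04950 + 11.83·0.01010 + 6.426·0.3168 + 63.66·0.002000 = 22.59 g
batch − LOI leaves glass = 454.9 − 22.59 = 432.3 g (the oxide masses sum to this)
wt %: oxide over glass, times 100

Glass mass = 432.3 g (batch 454.9 − LOI 22.59).
Composition: SiO2 43.70%, CaO 1.574%, K2O 1.015%, ZnO 14.70%, BaO 3.870%, MgO 35.14%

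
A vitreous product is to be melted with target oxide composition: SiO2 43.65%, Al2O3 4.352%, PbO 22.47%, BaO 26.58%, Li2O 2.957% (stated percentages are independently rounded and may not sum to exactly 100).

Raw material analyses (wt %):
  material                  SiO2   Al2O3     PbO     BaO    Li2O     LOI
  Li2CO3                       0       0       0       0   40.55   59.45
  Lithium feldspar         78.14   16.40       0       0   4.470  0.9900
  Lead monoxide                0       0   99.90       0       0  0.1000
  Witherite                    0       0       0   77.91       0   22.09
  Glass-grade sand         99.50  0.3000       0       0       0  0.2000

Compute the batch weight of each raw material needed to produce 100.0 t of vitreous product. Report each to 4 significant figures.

All arithmetic keeps full float precision end to end; working values are shown rounded off to 4 significant figures as written. Every reported value takes a single rounding — derived quantities (the totals, five oxide percentages, ignition loss, glass mass, the yield) are carried starting from the weights for 100.0 t of glass in full float precision, as given in question or answer.
Per-oxide target masses for 100.0 t vitreous product:
  SiO2: 43.65% × 100.0 = 43.65 t
  Al2O3: 4.352% × 100.0 = 4.352 t
  PbO: 22.47% × 100.0 = 22.47 t
  BaO: 26.58% × 100.0 = 26.58 t
  Li2O: 2.957% × 100.0 = 2.957 t
Sums-versus-targets review using the reported weights, relative to the basis at hand (sums match the target masses exact up to rounding of places):
  SiO2: 26.11·0.7814 + 23.37·0.9950 = 43.66 t (target 43.65 t)
  Al2O3: 26.11·0.1640 + 23.37·0.003000 = 4.352 t (target 4.352 t)
  PbO: 22.49·0.9990 = 22.47 t (target 22.47 t)
  BaO: 34.12·0.7791 = 26.58 t (target 26.58 t)
  Li2O: 4.414·0.4055 + 26.11·0.04470 = 2.957 t (target 2.957 t)
Auditing the glass mass value: net batch after ignition = 100.0 t (the Σ of target masses is 100.0 t; against the stated basis, 100.0 t — any gap is answer rounding).
Summing the batch: Σ batch = 110.5 t; ignition loss, Σ(batch × LOI) = 10.49 t; yield: glass divided by total = 90.51%.

Batch per 100.0 t vitreous product:
  Li2CO3: 4.414 t
  Lithium feldspar: 26.11 t
  Lead monoxide: 22.49 t
  Witherite: 34.12 t
  Glass-grade sand: 23.37 t
Total batch = 110.5 t; LOI loss = 10.49 t; yield = 90.51%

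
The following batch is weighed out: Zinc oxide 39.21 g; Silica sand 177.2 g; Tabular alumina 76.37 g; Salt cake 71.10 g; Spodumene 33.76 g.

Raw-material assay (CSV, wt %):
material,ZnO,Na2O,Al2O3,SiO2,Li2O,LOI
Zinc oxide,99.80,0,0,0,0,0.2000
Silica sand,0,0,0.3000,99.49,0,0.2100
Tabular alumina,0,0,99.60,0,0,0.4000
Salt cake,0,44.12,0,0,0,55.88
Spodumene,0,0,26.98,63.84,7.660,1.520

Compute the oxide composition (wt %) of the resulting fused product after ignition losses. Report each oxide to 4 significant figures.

Glass mass = 356.6 g (batch 397.6 − LOI 41.00).
Composition: ZnO 10.97%, Na2O 8.796%, Al2O3 24.03%, SiO2 55.48%, Li2O 0.7251%

All arithmetic runs at exact precision in every operation; mid-chain values are shown rounded to 4 significant digits in the printout; every reported number is rounded once only. The derived quantities are computed in full precision (totals, net glass mass, the five compositions, ignition loss, the yield) from the weighed amounts at 356.6 g of glass exactly as shown in the problem or the answer.
What the batch supplies per oxide:
  ZnO: 39.21·0.9980 = 39.13 g
  Na2O: 71.10·0.4412 = 31.37 g
  Al2O3: 177.2·0.003000 + 76.37·0.9960 + 33.76·0.2698 = 85.70 g
  SiO2: 177.2·0.9949 + 33.76·0.6384 = 197.8 g
  Li2O: 33.76·0.07660 = 2.586 g
LOI: 39.21·0.002000 + 177.2·0.002100 + 76.37·0.004000 + 71.10·0.5588 + 33.76·0.01520 = 41.00 g
batch − LOI leaves glass = 397.6 − 41.00 = 356.6 g (the oxide masses sum to this)
oxide / glass × 100 gives the wt %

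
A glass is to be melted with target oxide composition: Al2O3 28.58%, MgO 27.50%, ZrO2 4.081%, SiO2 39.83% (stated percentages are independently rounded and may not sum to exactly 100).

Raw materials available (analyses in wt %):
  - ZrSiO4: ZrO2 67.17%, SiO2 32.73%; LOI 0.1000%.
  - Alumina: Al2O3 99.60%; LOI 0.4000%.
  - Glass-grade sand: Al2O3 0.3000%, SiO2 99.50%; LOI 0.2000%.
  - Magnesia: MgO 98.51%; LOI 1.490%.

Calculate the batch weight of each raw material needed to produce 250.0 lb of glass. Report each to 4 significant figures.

Batch per 250.0 lb glass:
  ZrSiO4: 15.19 lb
  Alumina: 71.45 lb
  Glass-grade sand: 95.08 lb
  Magnesia: 69.79 lb
Total batch = 251.5 lb; LOI loss = 1.531 lb; yield = 99.39%

The whole derivation runs at exact precision in every operation — working values appear with 4-significant-digit rounding in the printout. Exactly one rounding is applied to each reported number. Derived quantities, which include the four compositions, totals, the yield, net glass mass, LOI, are rebuilt at exact precision, as given in question or answer, using the weight values on 250.0 lb of glass.
The oxide mass targets at 250.0 lb glass:
  Al2O3: 28.58% × 250.0 = 71.45 lb
  MgO: 27.50% × 250.0 = 68.75 lb
  ZrO2: 4.081% × 250.0 = 10.20 lb
  SiO2: 39.83% × 250.0 = 99.58 lb
Mass-balance tally per oxide working from each reported weight, versus the basis set out (summed amounts equal target values net of answer rounding effects):
  Al2O3: 71.45·0.9960 + 95.08·0.003000 = 71.45 lb (target 71.45 lb)
  MgO: 69.79·0.9851 = 68.75 lb (target 68.75 lb)
  ZrO2: 15.19·0.6717 = 10.20 lb (target 10.20 lb)
  SiO2: 15.19·0.3273 + 95.08·0.9950 = 99.58 lb (target 99.58 lb)
Auditing the glass mass value: batch Σ − ignition loss = 250.0 lb (oxide target masses add up to 250.0 lb; with the basis standing at 250.0 lb — differing by rounding only).
Total batch = Σ batch = 251.5 lb; the LOI term Σ batch·LOI equals 1.531 lb; yield = glass ÷ total batch = 99.39%.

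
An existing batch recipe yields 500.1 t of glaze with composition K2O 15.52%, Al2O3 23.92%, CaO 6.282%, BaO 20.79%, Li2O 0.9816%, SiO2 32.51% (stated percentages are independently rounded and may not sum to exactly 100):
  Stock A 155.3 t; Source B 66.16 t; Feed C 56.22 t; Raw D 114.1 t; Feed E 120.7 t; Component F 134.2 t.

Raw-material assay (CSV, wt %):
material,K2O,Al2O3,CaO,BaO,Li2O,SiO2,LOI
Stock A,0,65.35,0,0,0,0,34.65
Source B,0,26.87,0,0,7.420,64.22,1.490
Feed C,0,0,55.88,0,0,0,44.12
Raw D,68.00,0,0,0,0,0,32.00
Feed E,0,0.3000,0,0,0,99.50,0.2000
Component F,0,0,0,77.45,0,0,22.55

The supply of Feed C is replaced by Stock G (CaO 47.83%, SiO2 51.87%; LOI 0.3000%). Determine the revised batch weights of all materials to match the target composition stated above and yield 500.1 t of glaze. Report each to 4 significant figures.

Revised batch per 500.1 t glaze:
  Stock A: 155.5 t
  Source B: 66.16 t
  Stock G: 65.68 t
  Raw D: 114.1 t
  Feed E: 86.46 t
  Component F: 134.2 t
Total batch = 622.1 t; LOI loss = 122.0 t

Mid-chain values appear, with 4-significant-digit rounding, at each printed step; every computation holds full precision in all steps; each reported result sees exactly one rounding. Derived quantities are computed using the weight values per 500.1 t of glass at full precision (glass mass, six oxide percentages, yield, totals, ignition loss), as they appear in the problem or answer text.
The oxide mass targets at 500.1 t glaze:
  K2O: 15.52% × 500.1 = 77.62 t
  Al2O3: 23.92% × 500.1 = 119.6 t
  CaO: 6.282% × 500.1 = 31.42 t
  BaO: 20.79% × 500.1 = 104.0 t
  Li2O: 0.9816% × 500.1 = 4.909 t
  SiO2: 32.51% × 500.1 = 162.6 t
Checking each oxide sum from the weights as reported, relative to the basis at hand (every target is met by its sum within answer rounding):
  K2O: 114.1·0.6800 = 77.59 t (target 77.62 t)
  Al2O3: 155.5·0.6535 + 66.16·0.2687 + 86.46·0.003000 = 119.7 t (target 119.6 t)
  CaO: 65.68·0.4783 = 31.41 t (target 31.42 t)
  BaO: 134.2·0.7745 = 103.9 t (target 104.0 t)
  Li2O: 66.16·0.07420 = 4.909 t (target 4.909 t)
  SiO2: 66.16·0.6422 + 65.68·0.5187 + 86.46·0.9950 = 162.6 t (target 162.6 t)
Glass mass check: the batch minus its LOI: 500.1 t (targets for the oxides total 500.1 t; with the basis standing at 500.1 t — deltas are rounding alone).
Whole-batch sum: Σ batch = 622.1 t; loss to ignition Σ batch·LOI = 122.0 t; yield = glass ÷ total batch = 80.39%.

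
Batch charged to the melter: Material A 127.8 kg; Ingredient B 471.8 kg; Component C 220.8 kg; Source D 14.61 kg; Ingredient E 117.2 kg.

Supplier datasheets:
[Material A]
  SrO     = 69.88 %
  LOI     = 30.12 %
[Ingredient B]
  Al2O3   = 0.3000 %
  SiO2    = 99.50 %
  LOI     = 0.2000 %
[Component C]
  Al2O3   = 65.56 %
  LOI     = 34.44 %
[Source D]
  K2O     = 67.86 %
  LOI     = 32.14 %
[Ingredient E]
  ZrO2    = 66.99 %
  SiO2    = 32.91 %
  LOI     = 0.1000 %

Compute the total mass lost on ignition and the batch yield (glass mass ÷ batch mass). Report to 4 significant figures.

Exact precision is kept at all times — mid-chain values appear, rounded to 4 significant figures, across the worked steps — each reported value undergoes a single rounding — all derived quantities are rebuilt from the batch weights for 831.9 kg of glass at full precision (net glass mass, the totals, five oxide percentages, the yield, LOI) as set out in the problem or the answer.
Each material's LOI contribution:
  Material A: 127.8 × 0.3012 = 38.49 kg
  Ingredient B: 471.8 × 0.002000 = 0.9436 kg
  Component C: 220.8 × 0.3444 = 76.04 kg
  Source D: 14.61 × 0.3214 = 4.696 kg
  Ingredient E: 117.2 × 0.001000 = 0.1172 kg
Total LOI = 120.3 kg
Glass = batch − LOI = 952.2 − 120.3 = 831.9 kg

LOI loss = 120.3 kg; glass = 831.9 kg; yield = 87.37%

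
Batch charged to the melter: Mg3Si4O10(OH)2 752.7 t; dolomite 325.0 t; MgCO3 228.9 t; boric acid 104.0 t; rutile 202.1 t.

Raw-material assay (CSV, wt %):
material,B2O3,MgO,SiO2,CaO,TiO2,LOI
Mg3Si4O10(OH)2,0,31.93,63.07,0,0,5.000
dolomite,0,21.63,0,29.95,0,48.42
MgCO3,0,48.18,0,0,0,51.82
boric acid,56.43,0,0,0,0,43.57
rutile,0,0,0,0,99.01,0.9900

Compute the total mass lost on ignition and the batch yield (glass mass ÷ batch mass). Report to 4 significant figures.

LOI loss = 360.9 t; glass = 1252 t; yield = 77.62%

Intermediates appear rounded off to 4 significant figures at each printed step; all internal work holds exact precision at every stage; a single rounding produces every reported result. Derived quantities are carried from the weighed amounts on 1252 t of glass in full precision (the yield, ignition loss, five oxide percentages, glass mass, totals), as they appear in the problem or answer text.
Each material's LOI contribution:
  Mg3Si4O10(OH)2: 752.7 × 0.05000 = 37.64 t
  dolomite: 325.0 × 0.4842 = 157.4 t
  MgCO3: 228.9 × 0.5182 = 118.6 t
  boric acid: 104.0 × 0.4357 = 45.31 t
  rutile: 202.1 × 0.009900 = 2.001 t
Total LOI = 360.9 t
Glass = batch − LOI = 1613 − 360.9 = 1252 t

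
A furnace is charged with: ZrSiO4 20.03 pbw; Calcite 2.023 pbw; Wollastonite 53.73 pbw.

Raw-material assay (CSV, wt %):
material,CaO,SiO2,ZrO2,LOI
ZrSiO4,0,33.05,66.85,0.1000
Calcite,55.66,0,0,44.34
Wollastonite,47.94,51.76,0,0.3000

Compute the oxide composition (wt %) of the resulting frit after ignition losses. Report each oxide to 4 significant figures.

Glass mass = 74.70 pbw (batch 75.78 − LOI 1.078).
Composition: CaO 35.99%, SiO2 46.09%, ZrO2 17.92%

Intermediates are displayed with 4-significant-figure rounding in the working; the whole derivation holds exact precision at each step — each reported value is rounded exactly once. Derived quantities are rebuilt from the batch weights for 74.70 pbw of glass in exact precision (ignition loss, yield, net glass mass, totals, three oxide percentages) exactly as printed in the problem or answer text.
What the batch supplies per oxide:
  CaO: 2.023·0.5566 + 53.73·0.4794 = 26.88 pbw
  SiO2: 20.03·0.3305 + 53.73·0.5176 = 34.43 pbw
  ZrO2: 20.03·0.6685 = 13.39 pbw
LOI: 20.03·0.001000 + 2.023·0.4434 + 53.73·0.003000 = 1.078 pbw
Glass = total batch minus LOI = 75.78 − 1.078 = 74.70 pbw (= Σ oxide masses)
each wt % is 100 × oxide ÷ glass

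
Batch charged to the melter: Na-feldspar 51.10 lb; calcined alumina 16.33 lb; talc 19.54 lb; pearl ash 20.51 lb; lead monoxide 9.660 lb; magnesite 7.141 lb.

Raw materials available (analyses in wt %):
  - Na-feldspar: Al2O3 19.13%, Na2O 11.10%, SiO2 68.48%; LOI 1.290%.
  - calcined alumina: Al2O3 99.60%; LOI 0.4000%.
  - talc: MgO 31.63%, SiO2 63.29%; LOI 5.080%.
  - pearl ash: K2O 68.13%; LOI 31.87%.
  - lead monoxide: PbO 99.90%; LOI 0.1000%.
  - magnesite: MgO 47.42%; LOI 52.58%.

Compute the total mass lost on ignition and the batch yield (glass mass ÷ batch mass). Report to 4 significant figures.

Intermediates are shown rounded to four significant digits as written — all arithmetic runs at full precision all the way through — every reported figure is rounded just once — the derived quantities are carried at full precision (glass mass, the totals, yield, the six compositions, LOI) from the batch weights for 112.3 lb of glass, as given in problem or answer.
Per-material ignition loss:
  Na-feldspar: 51.10 × 0.01290 = 0.6592 lb
  calcined alumina: 16.33 × 0.004000 = 0.06532 lb
  talc: 19.54 × 0.05080 = 0.9926 lb
  pearl ash: 20.51 × 0.3187 = 6.537 lb
  lead monoxide: 9.660 × 0.001000 = 0.009660 lb
  magnesite: 7.141 × 0.5258 = 3.755 lb
Total LOI = 12.02 lb
Glass = batch − LOI = 124.3 − 12.02 = 112.3 lb

LOI loss = 12.02 lb; glass = 112.3 lb; yield = 90.33%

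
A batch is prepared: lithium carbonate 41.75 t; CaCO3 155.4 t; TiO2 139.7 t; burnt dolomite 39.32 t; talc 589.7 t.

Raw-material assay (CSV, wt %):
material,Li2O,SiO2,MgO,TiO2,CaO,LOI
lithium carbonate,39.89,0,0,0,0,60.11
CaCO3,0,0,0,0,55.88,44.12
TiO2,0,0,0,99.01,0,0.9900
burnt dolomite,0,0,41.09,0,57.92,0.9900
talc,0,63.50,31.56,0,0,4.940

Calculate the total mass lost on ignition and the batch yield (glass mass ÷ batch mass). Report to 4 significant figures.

LOI loss = 124.6 t; glass = 841.3 t; yield = 87.10%

All arithmetic keeps exact precision from first step to last. Mid-chain values appear rounded to 4 significant figures alongside each step. Every reported value undergoes a single rounding. Derived quantities are re-derived using the weight values for 841.3 t of glass in exact precision (ignition loss, the totals, net glass mass, five oxide percentages, yield), precisely as stated by either problem or answer.
Per-material ignition loss:
  lithium carbonate: 41.75 × 0.6011 = 25.10 t
  CaCO3: 155.4 × 0.4412 = 68.56 t
  TiO2: 139.7 × 0.009900 = 1.383 t
  burnt dolomite: 39.32 × 0.009900 = 0.3893 t
  talc: 589.7 × 0.04940 = 29.13 t
Total LOI = 124.6 t
Glass = batch − LOI = 965.9 − 124.6 = 841.3 t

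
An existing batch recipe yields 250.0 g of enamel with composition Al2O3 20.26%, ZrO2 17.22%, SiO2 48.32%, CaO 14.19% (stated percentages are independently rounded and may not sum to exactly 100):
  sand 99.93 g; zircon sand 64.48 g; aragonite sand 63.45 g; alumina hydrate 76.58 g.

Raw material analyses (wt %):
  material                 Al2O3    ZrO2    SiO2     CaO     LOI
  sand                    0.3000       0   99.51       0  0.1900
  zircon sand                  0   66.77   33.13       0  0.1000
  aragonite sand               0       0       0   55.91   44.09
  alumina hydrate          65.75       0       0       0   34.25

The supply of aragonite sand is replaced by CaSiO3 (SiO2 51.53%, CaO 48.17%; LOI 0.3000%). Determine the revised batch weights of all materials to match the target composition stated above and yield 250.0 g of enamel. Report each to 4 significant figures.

Revised batch per 250.0 g enamel:
  sand: 61.79 g
  zircon sand: 64.48 g
  CaSiO3: 73.65 g
  alumina hydrate: 76.75 g
Total batch = 276.7 g; LOI loss = 26.69 g

All internal work holds exact precision at all times; intermediates are shown rounded off to 4 significant digits in the working. Every reported number undergoes a single rounding — all derived quantities, including the four compositions, ignition loss, the yield, glass mass, the totals, are computed using the weight values per 250.0 g of glass in exact precision as they appear in the problem or answer text.
Oxide-by-oxide targets in 250.0 g enamel:
  Al2O3: 20.26% × 250.0 = 50.65 g
  ZrO2: 17.22% × 250.0 = 43.05 g
  SiO2: 48.32% × 250.0 = 120.8 g
  CaO: 14.19% × 250.0 = 35.48 g
Verifying the oxide balance using the reported weights, for the quoted basis mass (delivered sums recover each target given rounding of the digits):
  Al2O3: 61.79·0.003000 + 76.75·0.6575 = 50.65 g (target 50.65 g)
  ZrO2: 64.48·0.6677 = 43.05 g (target 43.05 g)
  SiO2: 61.79·0.9951 + 64.48·0.3313 + 73.65·0.5153 = 120.8 g (target 120.8 g)
  CaO: 73.65·0.4817 = 35.48 g (target 35.48 g)
Consistency of the glass mass: whole batch net of LOI = 250.0 g (the Σ of target masses is 250.0 g; with the basis standing at 250.0 g — gaps are rounding artifacts).
Total batch = Σ batch = 276.7 g; LOI removed, Σ of batch·LOI: 26.69 g; yield = glass ÷ total batch = 90.35%.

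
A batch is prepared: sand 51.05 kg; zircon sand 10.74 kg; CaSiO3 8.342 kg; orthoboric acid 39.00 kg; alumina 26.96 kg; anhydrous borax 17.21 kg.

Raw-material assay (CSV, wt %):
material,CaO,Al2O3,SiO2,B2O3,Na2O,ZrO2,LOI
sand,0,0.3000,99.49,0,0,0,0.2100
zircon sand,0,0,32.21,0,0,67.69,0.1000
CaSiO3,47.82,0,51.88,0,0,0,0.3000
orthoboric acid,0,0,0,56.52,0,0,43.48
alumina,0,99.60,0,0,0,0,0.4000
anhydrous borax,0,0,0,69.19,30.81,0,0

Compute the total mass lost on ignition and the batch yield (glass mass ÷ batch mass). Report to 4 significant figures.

LOI loss = 17.21 kg; glass = 136.1 kg; yield = 88.78%

Values along the way are printed rounded to four significant figures when written out — every computation holds full precision all the way through; exactly one rounding is applied to each reported result — the derived quantities are carried starting from the weights at 136.1 kg of glass at full float precision (six oxide percentages, the yield, the totals, LOI, net glass mass), as written in the question or the answer.
Per-material ignition loss:
  sand: 51.05 × 0.002100 = 0.1072 kg
  zircon sand: 10.74 × 0.001000 = 0.01074 kg
  CaSiO3: 8.342 × 0.003000 = 0.02503 kg
  orthoboric acid: 39.00 × 0.4348 = 16.96 kg
  alumina: 26.96 × 0.004000 = 0.1078 kg
  anhydrous borax: 17.21 × 0 = 0 kg
Total LOI = 17.21 kg
Glass = batch − LOI = 153.3 − 17.21 = 136.1 kg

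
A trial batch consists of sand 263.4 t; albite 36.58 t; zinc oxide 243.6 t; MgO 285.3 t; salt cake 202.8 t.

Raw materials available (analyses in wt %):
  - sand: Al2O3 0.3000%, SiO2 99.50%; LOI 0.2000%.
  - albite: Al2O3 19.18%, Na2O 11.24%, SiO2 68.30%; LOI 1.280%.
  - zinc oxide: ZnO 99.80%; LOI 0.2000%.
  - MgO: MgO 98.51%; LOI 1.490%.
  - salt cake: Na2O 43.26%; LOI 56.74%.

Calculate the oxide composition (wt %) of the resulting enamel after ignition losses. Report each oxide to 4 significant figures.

Full precision is maintained at all times — in-progress results are displayed with 4-significant-figure rounding within the worked lines — each reported number is rounded once only. The derived quantities, which include the yield, the five compositions, totals, net glass mass, LOI, are re-derived in exact precision, exactly as printed in the question or the answer, starting from the weights per 910.9 t of glass.
Delivered oxide masses:
  Al2O3: 263.4·0.003000 + 36.58·0.1918 = 7.806 t
  ZnO: 243.6·0.9980 = 243.1 t
  Na2O: 36.58·0.1124 + 202.8·0.4326 = 91.84 t
  SiO2: 263.4·0.9950 + 36.58·0.6830 = 287.1 t
  MgO: 285.3·0.9851 = 281.0 t
LOI: 263.4·0.002000 + 36.58·0.01280 + 243.6·0.002000 + 285.3·0.01490 + 202.8·0.5674 = 120.8 t
Resulting glass, batch − LOI: 1032 − 120.8 = 910.9 t (the oxide masses sum to this)
oxide / glass × 100 gives the wt %

Glass mass = 910.9 t (batch 1032 − LOI 120.8).
Composition: Al2O3 0.8570%, ZnO 26.69%, Na2O 10.08%, SiO2 31.52%, MgO 30.85%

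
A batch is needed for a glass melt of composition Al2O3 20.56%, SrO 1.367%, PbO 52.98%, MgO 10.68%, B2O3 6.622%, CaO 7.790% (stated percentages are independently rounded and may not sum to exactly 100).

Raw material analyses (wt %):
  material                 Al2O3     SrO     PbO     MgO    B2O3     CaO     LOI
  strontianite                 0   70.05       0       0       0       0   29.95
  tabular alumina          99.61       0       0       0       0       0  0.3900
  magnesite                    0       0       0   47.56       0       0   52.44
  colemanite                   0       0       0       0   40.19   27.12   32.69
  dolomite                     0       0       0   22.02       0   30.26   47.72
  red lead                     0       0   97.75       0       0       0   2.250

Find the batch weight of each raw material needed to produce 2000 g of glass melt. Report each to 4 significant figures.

Mid-chain values are shown (rounded to four significant digits) across the worked steps — the working math maintains full precision in all steps. Each reported result sees exactly one rounding — the derived quantities (the yield, glass mass, the six compositions, the totals, ignition loss) are carried starting from the weights at 2000 g of glass in full precision exactly as printed in the problem or the answer.
Per-oxide target masses for 2000 g glass melt:
  Al2O3: 20.56% × 2000 = 411.2 g
  SrO: 1.367% × 2000 = 27.34 g
  PbO: 52.98% × 2000 = 1060 g
  MgO: 10.68% × 2000 = 213.6 g
  B2O3: 6.622% × 2000 = 132.4 g
  CaO: 7.790% × 2000 = 155.8 g
Verifying the oxide balance applying the batch weights above, against the basis in use (target by target, the sums agree given rounding of the digits):
  Al2O3: 412.8·0.9961 = 411.2 g (target 411.2 g)
  SrO: 39.03·0.7005 = 27.34 g (target 27.34 g)
  PbO: 1084·0.9775 = 1060 g (target 1060 g)
  MgO: 347.5·0.4756 + 219.5·0.2202 = 213.6 g (target 213.6 g)
  B2O3: 329.5·0.4019 = 132.4 g (target 132.4 g)
  CaO: 329.5·0.2712 + 219.5·0.3026 = 155.8 g (target 155.8 g)
Glass-mass closure: batch total minus LOI = 2000 g (summing oxide targets gives 2000 g; against the stated basis, 2000 g — deltas are rounding alone).
Batch total: Σ batch = 2432 g; LOI loss = Σ batch·LOI = 432.4 g; the yield ratio, glass ÷ batch: 82.22%.

Batch per 2000 g glass melt:
  strontianite: 39.03 g
  tabular alumina: 412.8 g
  magnesite: 347.5 g
  colemanite: 329.5 g
  dolomite: 219.5 g
  red lead: 1084 g
Total batch = 2432 g; LOI loss = 432.4 g; yield = 82.22%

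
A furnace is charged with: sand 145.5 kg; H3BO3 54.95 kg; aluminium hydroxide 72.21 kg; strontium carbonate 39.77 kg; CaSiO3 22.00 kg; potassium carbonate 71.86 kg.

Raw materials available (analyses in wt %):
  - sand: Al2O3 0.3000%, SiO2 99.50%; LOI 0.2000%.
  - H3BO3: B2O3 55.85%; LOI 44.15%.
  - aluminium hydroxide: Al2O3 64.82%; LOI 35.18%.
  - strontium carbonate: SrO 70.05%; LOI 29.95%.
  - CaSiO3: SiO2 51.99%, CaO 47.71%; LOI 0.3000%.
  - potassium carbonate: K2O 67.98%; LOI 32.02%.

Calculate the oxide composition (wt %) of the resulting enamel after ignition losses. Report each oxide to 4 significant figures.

All arithmetic runs at full precision at each step; working values are displayed, with 4-significant-digit rounding, between the steps; each reported result is rounded a single time; the derived quantities (the totals, yield, LOI, net glass mass, the six compositions) are carried starting from the weights at 321.3 kg of glass in full float precision, as written in the question or the answer.
Mass of each oxide from the mix:
  B2O3: 54.95·0.5585 = 30.69 kg
  Al2O3: 145.5·0.003000 + 72.21·0.6482 = 47.24 kg
  SrO: 39.77·0.7005 = 27.86 kg
  K2O: 71.86·0.6798 = 48.85 kg
  SiO2: 145.5·0.9950 + 22.00·0.5199 = 156.2 kg
  CaO: 22.00·0.4771 = 10.50 kg
LOI: 145.5·0.002000 + 54.95·0.4415 + 72.21·0.3518 + 39.77·0.2995 + 22.00·0.003000 + 71.86·0.3202 = 84.94 kg
Glass = total batch minus LOI = 406.3 − 84.94 = 321.3 kg (the oxide masses sum to this)
oxide / glass × 100 gives the wt %

Glass mass = 321.3 kg (batch 406.3 − LOI 84.94).
Composition: B2O3 9.550%, Al2O3 14.70%, SrO 8.669%, K2O 15.20%, SiO2 48.61%, CaO 3.266%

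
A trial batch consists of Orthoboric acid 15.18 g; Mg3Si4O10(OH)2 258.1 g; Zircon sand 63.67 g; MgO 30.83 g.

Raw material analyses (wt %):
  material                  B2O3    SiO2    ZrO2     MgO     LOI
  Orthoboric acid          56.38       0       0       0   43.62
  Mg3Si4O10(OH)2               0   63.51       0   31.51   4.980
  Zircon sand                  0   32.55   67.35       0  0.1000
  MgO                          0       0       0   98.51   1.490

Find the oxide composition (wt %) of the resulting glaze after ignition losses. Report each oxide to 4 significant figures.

Full float precision is carried all the way through. Mid-chain values appear rounded to 4 significant figures on the page — each reported value takes exactly one rounding — derived quantities are re-derived from the weighed amounts at 347.8 g of glass in exact precision (four oxide percentages, the yield, totals, glass mass, LOI) as set out in problem or answer.
Delivered oxide masses:
  B2O3: 15.18·0.5638 = 8.558 g
  SiO2: 258.1·0.6351 + 63.67·0.3255 = 184.6 g
  ZrO2: 63.67·0.6735 = 42.88 g
  MgO: 258.1·0.3151 + 30.83·0.9851 = 111.7 g
LOI: 15.18·0.4362 + 258.1·0.04980 + 63.67·0.001000 + 30.83·0.01490 = 20.00 g
Glass = total batch minus LOI = 367.8 − 20.00 = 347.8 g (= Σ oxide masses)
wt %: oxide over glass, times 100

Glass mass = 347.8 g (batch 367.8 − LOI 20.00).
Composition: B2O3 2.461%, SiO2 53.09%, ZrO2 12.33%, MgO 32.12%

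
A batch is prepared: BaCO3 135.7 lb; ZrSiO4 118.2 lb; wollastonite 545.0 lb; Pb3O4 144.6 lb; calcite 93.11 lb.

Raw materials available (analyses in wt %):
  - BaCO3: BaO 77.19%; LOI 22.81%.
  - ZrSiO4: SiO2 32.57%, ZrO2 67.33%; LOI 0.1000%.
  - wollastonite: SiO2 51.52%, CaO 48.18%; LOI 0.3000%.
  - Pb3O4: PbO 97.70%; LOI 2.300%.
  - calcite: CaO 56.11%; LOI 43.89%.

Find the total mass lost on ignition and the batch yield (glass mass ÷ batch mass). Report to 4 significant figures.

Values along the way appear rounded off to 4 significant figures in the working. All internal work keeps full float precision at every stage — every reported number takes a single rounding. All derived quantities are computed at full precision (LOI, the five compositions, yield, totals, net glass mass) starting from the weights at 959.7 lb of glass as given in the problem or answer text.
LOI of each material in turn:
  BaCO3: 135.7 × 0.2281 = 30.95 lb
  ZrSiO4: 118.2 × 0.001000 = 0.1182 lb
  wollastonite: 545.0 × 0.003000 = 1.635 lb
  Pb3O4: 144.6 × 0.02300 = 3.326 lb
  calcite: 93.11 × 0.4389 = 40.87 lb
Total LOI = 76.90 lb
Glass = batch − LOI = 1037 − 76.90 = 959.7 lb

LOI loss = 76.90 lb; glass = 959.7 lb; yield = 92.58%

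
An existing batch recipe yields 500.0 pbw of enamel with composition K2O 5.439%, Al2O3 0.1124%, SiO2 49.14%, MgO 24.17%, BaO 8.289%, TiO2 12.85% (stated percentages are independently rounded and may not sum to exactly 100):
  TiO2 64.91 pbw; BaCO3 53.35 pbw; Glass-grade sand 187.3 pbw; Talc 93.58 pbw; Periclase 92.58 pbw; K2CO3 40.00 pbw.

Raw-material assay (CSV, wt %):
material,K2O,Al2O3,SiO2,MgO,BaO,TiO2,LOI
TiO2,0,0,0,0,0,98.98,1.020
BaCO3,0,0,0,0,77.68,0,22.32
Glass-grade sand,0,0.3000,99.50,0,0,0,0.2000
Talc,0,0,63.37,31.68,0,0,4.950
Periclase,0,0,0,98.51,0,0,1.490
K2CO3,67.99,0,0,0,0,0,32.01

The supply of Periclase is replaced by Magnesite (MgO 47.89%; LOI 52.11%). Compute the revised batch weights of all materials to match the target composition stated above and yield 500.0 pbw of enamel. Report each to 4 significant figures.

The whole derivation maintains full precision at all times — the intermediate values are printed (rounded to four significant figures) alongside each step. A single rounding yields each reported value — the derived quantities are re-derived using the weight values per 500.0 pbw of glass in full float precision (the six compositions, glass mass, LOI, totals, yield), exactly as shown in the question or the answer.
Oxide-by-oxide targets in 500.0 pbw enamel:
  K2O: 5.439% × 500.0 = 27.20 pbw
  Al2O3: 0.1124% × 500.0 = 0.5620 pbw
  SiO2: 49.14% × 500.0 = 245.7 pbw
  MgO: 24.17% × 500.0 = 120.8 pbw
  BaO: 8.289% × 500.0 = 41.44 pbw
  TiO2: 12.85% × 500.0 = 64.25 pbw
A balance pass over the oxides, per the reported batch figures, per the basis as stated (summed amounts equal target values up to rounding of the answer):
  K2O: 40.00·0.6799 = 27.20 pbw (target 27.20 pbw)
  Al2O3: 187.3·0.003000 = 0.5619 pbw (target 0.5620 pbw)
  SiO2: 187.3·0.9950 + 93.58·0.6337 = 245.7 pbw (target 245.7 pbw)
  MgO: 93.58·0.3168 + 190.4·0.4789 = 120.8 pbw (target 120.8 pbw)
  BaO: 53.35·0.7768 = 41.44 pbw (target 41.44 pbw)
  TiO2: 64.91·0.9898 = 64.25 pbw (target 64.25 pbw)
Glass-mass bookkeeping: the batch minus its LOI: 499.9 pbw (oxide target masses add up to 500.0 pbw; the stated basis being 500.0 pbw — any gap is answer rounding).
Batch total: Σ batch = 629.5 pbw; Σ batch·LOI gives LOI loss = 129.6 pbw; yield = glass ÷ total batch = 79.41%.

Revised batch per 500.0 pbw enamel:
  TiO2: 64.91 pbw
  BaCO3: 53.35 pbw
  Glass-grade sand: 187.3 pbw
  Talc: 93.58 pbw
  Magnesite: 190.4 pbw
  K2CO3: 40.00 pbw
Total batch = 629.5 pbw; LOI loss = 129.6 pbw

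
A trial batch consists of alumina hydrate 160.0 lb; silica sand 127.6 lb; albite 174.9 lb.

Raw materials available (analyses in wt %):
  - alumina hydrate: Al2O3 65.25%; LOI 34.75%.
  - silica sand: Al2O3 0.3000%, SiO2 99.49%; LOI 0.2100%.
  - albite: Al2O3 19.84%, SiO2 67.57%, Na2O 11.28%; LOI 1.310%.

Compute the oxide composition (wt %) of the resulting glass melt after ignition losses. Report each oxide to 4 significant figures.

Glass mass = 404.3 lb (batch 462.5 − LOI 58.16).
Composition: Al2O3 34.50%, SiO2 60.62%, Na2O 4.879%

Intermediates are printed rounded off to 4 significant figures on the page. Every computation maintains full float precision from start to finish — every reported value undergoes a single rounding; derived quantities (the three compositions, LOI, totals, net glass mass, the yield) are rebuilt from the weighed amounts at 404.3 lb of glass in full precision as written in the question or the answer.
Oxide-by-oxide delivered mass:
  Al2O3: 160.0·0.6525 + 127.6·0.003000 + 174.9·0.1984 = 139.5 lb
  SiO2: 127.6·0.9949 + 174.9·0.6757 = 245.1 lb
  Na2O: 174.9·0.1128 = 19.73 lb
LOI: 160.0·0.3475 + 127.6·0.002100 + 174.9·0.01310 = 58.16 lb
Resulting glass, batch − LOI: 462.5 − 58.16 = 404.3 lb (consistent with Σ oxide mass)
each wt % is 100 × oxide ÷ glass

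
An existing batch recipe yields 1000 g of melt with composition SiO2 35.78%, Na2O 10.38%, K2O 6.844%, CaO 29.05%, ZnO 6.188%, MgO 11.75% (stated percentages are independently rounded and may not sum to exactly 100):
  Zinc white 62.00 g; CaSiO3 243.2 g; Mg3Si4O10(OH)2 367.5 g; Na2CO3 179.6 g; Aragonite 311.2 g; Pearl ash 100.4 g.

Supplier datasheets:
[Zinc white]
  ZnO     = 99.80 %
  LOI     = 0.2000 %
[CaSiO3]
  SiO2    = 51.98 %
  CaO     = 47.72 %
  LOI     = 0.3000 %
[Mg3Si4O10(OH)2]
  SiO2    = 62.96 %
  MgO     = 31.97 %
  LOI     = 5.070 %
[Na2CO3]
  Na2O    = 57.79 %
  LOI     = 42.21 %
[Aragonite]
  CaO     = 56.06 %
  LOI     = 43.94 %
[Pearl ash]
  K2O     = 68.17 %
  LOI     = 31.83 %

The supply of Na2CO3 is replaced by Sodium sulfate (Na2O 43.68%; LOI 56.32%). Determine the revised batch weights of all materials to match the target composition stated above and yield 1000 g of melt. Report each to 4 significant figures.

Revised batch per 1000 g melt:
  Zinc white: 62.00 g
  CaSiO3: 243.2 g
  Mg3Si4O10(OH)2: 367.5 g
  Sodium sulfate: 237.6 g
  Aragonite: 311.2 g
  Pearl ash: 100.4 g
Total batch = 1322 g; LOI loss = 322.0 g

The intermediate values appear, with 4-significant-figure rounding, within the worked lines; each numeric step keeps full float precision in all steps; each reported figure carries a single rounding — all derived quantities (the six compositions, the totals, the yield, LOI, glass mass) are rebuilt starting from the weights at 1000 g of glass at exact precision, exactly as printed in either problem or answer.
Per-oxide target masses for 1000 g melt:
  SiO2: 35.78% × 1000 = 357.8 g
  Na2O: 10.38% × 1000 = 103.8 g
  K2O: 6.844% × 1000 = 68.44 g
  CaO: 29.05% × 1000 = 290.5 g
  ZnO: 6.188% × 1000 = 61.88 g
  MgO: 11.75% × 1000 = 117.5 g
Mass-balance tally per oxide applying the batch weights above, versus the basis set out (target by target, the sums agree once rounding is allowed for):
  SiO2: 243.2·0.5198 + 367.5·0.6296 = 357.8 g (target 357.8 g)
  Na2O: 237.6·0.4368 = 103.8 g (target 103.8 g)
  K2O: 100.4·0.6817 = 68.44 g (target 68.44 g)
  CaO: 243.2·0.4772 + 311.2·0.5606 = 290.5 g (target 290.5 g)
  ZnO: 62.00·0.9980 = 61.88 g (target 61.88 g)
  MgO: 367.5·0.3197 = 117.5 g (target 117.5 g)
Glass-mass closure: the batch minus its LOI: 999.9 g (per-oxide target masses sum to 999.9 g; against the stated basis, 1000 g — differing by rounding only).
Batch total: Σ batch = 1322 g; ignition loss, Σ(batch × LOI) = 322.0 g; yield, glass over the total, = 75.64%.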